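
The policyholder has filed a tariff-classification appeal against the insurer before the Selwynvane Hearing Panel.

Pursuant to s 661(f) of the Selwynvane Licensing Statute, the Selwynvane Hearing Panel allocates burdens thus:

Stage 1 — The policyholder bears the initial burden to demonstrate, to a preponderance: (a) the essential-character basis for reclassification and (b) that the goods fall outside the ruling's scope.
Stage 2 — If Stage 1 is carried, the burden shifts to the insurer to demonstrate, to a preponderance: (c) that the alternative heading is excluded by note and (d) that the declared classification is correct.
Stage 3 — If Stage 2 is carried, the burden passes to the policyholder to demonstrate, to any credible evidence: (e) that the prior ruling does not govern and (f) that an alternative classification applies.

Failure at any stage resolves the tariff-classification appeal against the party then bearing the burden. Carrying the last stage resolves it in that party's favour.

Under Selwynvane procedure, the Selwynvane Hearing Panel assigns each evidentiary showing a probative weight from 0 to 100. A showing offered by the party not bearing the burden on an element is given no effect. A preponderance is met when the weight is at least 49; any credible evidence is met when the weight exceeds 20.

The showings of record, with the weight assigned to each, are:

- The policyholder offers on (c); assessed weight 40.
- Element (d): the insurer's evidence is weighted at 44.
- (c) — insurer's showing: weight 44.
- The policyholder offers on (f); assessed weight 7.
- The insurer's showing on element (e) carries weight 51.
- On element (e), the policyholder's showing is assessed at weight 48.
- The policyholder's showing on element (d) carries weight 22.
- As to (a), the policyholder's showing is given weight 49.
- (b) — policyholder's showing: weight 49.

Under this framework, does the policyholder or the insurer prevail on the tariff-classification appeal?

policyholder

At Stage 1 the policyholder must meet a preponderance (weight is at least 49): on (a) the weight is 49, which does reach 49, so (a) meets the standard; on (b) the weight is 49, which does reach 49, so (b) meets the standard.
  Stage 1 carried; the burden shifts to the insurer.
At Stage 2 the insurer must meet a preponderance (weight is at least 49): on (c) the weight is 44 (the policyholder's 40 is given no effect), < 49, so (c) does not meet the standard; on (d) the weight is 44 (the policyholder's 22 is given no effect), < 49, so (d) does not meet the standard.
  Stage 2 not carried; the insurer fails its burden.
The policyholder prevails.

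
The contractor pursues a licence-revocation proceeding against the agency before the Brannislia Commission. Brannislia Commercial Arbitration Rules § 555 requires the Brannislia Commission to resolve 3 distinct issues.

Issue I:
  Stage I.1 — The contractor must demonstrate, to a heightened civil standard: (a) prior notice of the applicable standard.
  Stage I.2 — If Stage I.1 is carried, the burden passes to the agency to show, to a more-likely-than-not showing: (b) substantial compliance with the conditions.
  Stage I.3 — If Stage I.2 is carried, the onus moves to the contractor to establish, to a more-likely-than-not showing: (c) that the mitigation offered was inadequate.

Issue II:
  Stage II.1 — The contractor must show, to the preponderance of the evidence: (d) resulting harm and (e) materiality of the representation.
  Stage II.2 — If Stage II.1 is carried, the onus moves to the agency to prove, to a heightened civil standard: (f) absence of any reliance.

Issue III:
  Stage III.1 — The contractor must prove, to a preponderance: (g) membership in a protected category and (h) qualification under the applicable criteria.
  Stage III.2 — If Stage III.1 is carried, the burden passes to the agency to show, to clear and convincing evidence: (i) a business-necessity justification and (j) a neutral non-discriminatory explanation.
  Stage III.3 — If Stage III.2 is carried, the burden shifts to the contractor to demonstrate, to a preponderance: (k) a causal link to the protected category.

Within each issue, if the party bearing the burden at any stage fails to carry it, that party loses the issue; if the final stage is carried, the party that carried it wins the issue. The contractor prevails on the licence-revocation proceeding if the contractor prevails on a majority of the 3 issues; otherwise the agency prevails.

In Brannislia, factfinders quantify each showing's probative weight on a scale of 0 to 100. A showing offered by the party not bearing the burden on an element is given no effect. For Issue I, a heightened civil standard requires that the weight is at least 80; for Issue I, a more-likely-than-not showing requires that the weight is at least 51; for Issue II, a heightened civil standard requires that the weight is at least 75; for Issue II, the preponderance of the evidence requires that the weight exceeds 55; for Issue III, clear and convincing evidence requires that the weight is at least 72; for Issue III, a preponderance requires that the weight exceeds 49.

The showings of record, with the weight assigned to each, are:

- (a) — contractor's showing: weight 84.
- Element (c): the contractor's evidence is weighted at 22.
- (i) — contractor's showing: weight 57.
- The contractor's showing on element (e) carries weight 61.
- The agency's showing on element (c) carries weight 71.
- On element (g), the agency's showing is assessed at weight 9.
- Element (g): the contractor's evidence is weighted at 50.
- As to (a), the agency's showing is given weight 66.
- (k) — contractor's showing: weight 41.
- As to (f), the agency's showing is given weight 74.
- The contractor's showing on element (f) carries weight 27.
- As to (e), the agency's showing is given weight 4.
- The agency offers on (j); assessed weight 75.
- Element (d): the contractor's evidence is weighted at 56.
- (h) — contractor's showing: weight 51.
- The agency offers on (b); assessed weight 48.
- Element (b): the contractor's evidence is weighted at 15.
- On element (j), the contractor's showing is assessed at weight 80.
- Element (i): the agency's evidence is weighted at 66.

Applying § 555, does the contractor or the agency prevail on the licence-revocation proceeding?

contractor

— Issue I —
At Stage I.1 the contractor must meet a heightened civil standard (weight is at least 80): on (a) the weight is 84 (the agency's 66 is given no effect), which does reach 80, so (a) meets the standard.
  Stage I.1 carried; the burden shifts to the agency.
At Stage I.2 the agency must meet a more-likely-than-not showing (weight is at least 51): on (b) the weight is 48 (the contractor's 15 is given no effect), < 51, so (b) does not meet the standard.
  Not every element is met, so the agency fails to carry Stage I.2.
So the contractor prevails on this issue.
— Issue II —
Stage II.1 (contractor, the preponderance of the evidence, weight exceeds 55): (d) 56 > 55 — meets; (e) 61 (agency's 4 disregarded) > 55 — meets.
  All elements met. The burden passes to the agency.
Stage II.2 (agency, a heightened civil standard, weight is at least 75): (f) 74 (contractor's 27 disregarded) < 75 — fails.
  The agency does not carry Stage II.2.
The contractor prevails on this issue.
— Issue III —
Stage III.1 (contractor, a preponderance, weight exceeds 49): (g) 50 (agency's 9 disregarded) > 49 — meets; (h) 51 > 49 — meets.
  All elements met. The burden passes to the agency.
Stage III.2 (agency, clear and convincing evidence, weight is at least 72): (i) 66 (contractor's 57 disregarded) < 72 — fails; (j) 75 (contractor's 80 disregarded) ≥ 72 — meets.
  The agency does not carry Stage III.2.
The analysis ends at Stage III.2; the contractor prevails on this issue.
Per-issue: Issue I → contractor; Issue II → contractor; Issue III → contractor. The contractor must prevail on a majority of issues; overall, the contractor prevails.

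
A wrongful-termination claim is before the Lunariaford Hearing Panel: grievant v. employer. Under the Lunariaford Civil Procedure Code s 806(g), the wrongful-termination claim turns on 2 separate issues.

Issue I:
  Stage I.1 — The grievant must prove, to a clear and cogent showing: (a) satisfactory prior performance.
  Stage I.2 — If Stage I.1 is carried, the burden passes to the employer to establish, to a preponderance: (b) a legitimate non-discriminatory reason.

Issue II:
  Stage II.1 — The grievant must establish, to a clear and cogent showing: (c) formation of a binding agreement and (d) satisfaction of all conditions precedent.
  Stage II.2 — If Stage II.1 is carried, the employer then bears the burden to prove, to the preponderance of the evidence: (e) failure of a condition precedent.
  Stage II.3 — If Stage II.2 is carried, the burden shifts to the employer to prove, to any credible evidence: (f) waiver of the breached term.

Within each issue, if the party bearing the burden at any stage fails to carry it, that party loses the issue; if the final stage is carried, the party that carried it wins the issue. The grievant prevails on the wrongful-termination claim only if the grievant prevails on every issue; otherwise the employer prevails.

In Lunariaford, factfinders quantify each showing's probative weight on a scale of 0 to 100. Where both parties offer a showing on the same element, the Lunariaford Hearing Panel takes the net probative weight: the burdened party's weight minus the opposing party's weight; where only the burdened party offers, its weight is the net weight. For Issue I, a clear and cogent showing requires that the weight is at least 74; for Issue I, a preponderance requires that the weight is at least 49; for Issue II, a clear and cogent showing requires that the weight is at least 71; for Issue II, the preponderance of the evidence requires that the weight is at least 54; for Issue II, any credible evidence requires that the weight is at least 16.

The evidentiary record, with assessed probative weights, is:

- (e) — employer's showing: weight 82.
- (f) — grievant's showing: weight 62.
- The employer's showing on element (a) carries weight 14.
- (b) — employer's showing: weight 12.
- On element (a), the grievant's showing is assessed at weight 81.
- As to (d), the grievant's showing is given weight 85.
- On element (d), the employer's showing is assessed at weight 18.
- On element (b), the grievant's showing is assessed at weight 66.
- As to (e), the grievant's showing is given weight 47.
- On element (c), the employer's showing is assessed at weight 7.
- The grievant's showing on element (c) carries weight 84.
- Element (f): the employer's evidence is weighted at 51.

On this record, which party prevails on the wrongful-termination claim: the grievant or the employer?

employer

— Issue I —
Stage I.1 (grievant, a clear and cogent showing, weight is at least 74): (a) net 81−14=67 < 74 — fails.
  Stage I.1 not carried; the grievant fails its burden.
The analysis ends at Stage I.1; the employer prevails on this issue.
— Issue II —
Stage II.1 — burden on grievant; standard: a clear and cogent showing (weight is at least 71).
    (c): 84 − 7 = 77 ≥ 71 [met]
    (d): 85 − 18 = 67 < 71 [not met]
  Not every element is met, so the grievant fails to carry Stage II.1.
The employer prevails on this issue.
Per-issue: Issue I → employer; Issue II → employer. The grievant must prevail on every issue; overall, the employer prevails.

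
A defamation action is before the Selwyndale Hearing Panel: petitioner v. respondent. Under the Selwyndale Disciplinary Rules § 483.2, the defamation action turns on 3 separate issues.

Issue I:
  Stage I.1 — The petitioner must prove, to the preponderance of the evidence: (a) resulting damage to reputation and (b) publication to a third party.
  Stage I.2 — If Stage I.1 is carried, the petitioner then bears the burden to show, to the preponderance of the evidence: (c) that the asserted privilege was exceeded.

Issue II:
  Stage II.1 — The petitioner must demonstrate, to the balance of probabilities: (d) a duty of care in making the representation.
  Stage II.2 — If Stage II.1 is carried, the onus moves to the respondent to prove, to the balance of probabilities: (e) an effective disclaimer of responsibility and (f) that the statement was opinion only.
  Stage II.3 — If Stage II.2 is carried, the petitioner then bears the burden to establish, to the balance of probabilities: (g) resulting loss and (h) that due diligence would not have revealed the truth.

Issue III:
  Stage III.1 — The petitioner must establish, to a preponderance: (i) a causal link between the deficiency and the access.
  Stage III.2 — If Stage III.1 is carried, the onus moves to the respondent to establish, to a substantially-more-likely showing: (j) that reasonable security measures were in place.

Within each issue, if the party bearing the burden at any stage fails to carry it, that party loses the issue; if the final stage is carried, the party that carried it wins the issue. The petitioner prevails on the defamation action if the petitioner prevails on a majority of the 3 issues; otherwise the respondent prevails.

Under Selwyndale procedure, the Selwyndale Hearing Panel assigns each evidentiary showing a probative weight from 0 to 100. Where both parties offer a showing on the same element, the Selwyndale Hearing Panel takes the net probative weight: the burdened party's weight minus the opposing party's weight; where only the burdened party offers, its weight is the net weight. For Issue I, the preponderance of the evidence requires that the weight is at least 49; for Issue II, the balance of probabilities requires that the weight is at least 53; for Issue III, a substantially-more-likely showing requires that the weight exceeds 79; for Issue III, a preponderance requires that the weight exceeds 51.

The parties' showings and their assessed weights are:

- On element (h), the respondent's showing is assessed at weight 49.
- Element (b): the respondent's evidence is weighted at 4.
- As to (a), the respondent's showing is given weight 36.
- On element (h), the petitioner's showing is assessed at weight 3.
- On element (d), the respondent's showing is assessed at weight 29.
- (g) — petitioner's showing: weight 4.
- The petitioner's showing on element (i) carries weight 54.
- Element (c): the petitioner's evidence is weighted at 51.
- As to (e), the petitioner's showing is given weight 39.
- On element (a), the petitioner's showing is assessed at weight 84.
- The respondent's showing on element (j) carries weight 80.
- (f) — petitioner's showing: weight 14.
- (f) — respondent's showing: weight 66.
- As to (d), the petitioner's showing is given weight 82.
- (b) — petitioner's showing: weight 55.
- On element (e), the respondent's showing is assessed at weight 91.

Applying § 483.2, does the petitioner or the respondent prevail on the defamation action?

respondent

— Issue I —
Stage I.1 — burden on petitioner; standard: the preponderance of the evidence (weight is at least 49).
    (a): 84 − 36 = 48 < 49 [not met]
    (b): 55 − 4 = 51 ≥ 49 [met]
  Stage I.1 not carried; the petitioner fails its burden.
The analysis ends at Stage I.1; the respondent prevails on this issue.
— Issue II —
Stage II.1 (petitioner, the balance of probabilities, weight is at least 53): (d) net 82−29=53 ≥ 53 — meets.
  Stage II.1 carried; the burden shifts to the respondent.
Stage II.2 (respondent, the balance of probabilities, weight is at least 53): (e) net 91−39=52 < 53 — fails; (f) net 66−14=52 < 53 — fails.
  The respondent does not carry Stage II.2.
So the petitioner prevails on this issue.
— Issue III —
Stage III.1 — burden on petitioner; standard: a preponderance (weight exceeds 51).
    (i): 54 > 51 [met]
  The petitioner carries Stage III.1; the respondent now bears the burden.
Stage III.2 — burden on respondent; standard: a substantially-more-likely showing (weight exceeds 79).
    (j): 80 > 79 [met]
  The respondent carries the last stage.
All stages carried — the respondent prevails on this issue.
Per-issue: Issue I → respondent; Issue II → petitioner; Issue III → respondent. The petitioner must prevail on a majority of issues; overall, the respondent prevails.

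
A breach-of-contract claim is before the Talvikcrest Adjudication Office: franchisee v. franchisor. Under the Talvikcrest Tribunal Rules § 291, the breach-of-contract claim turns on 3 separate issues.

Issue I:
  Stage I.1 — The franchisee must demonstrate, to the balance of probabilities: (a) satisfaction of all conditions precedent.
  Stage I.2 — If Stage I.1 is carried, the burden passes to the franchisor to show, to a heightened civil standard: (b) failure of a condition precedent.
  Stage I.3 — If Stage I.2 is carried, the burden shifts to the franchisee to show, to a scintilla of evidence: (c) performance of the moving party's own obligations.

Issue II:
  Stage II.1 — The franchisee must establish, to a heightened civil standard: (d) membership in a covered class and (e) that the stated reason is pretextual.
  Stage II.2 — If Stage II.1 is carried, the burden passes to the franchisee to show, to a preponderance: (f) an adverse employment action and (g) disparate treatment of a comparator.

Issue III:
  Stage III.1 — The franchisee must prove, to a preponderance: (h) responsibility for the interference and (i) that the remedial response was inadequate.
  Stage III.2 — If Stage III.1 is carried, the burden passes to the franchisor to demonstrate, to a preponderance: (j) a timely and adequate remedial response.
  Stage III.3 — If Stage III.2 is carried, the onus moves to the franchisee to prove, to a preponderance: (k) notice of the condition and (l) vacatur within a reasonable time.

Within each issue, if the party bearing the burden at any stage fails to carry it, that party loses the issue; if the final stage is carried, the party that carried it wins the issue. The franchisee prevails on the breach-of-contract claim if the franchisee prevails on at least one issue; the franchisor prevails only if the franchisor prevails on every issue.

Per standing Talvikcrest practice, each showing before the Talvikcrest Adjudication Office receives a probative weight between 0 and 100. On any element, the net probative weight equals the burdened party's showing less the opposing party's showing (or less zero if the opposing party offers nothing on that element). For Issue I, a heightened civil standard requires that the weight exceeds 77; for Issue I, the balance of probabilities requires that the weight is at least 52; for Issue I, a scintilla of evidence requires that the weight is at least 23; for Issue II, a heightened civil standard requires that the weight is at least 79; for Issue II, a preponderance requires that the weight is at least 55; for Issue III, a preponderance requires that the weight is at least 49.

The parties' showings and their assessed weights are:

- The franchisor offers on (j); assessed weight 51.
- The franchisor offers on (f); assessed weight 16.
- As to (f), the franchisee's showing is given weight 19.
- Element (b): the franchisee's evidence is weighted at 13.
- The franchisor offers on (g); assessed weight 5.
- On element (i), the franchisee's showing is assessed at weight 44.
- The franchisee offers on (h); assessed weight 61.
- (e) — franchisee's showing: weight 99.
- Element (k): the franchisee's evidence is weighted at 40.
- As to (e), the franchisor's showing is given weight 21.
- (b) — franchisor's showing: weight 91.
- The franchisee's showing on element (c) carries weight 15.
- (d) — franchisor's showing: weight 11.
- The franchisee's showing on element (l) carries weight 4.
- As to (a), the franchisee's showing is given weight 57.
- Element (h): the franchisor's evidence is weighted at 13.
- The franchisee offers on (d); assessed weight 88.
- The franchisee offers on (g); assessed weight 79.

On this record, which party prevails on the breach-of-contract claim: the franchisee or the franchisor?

franchisor

— Issue I —
Stage I.1 (franchisee, the balance of probabilities, weight is at least 52): (a) 57 ≥ 52 — meets.
  Stage I.1 carried; the burden shifts to the franchisor.
Stage I.2 (franchisor, a heightened civil standard, weight exceeds 77): (b) net 91−13=78 > 77 — meets.
  The franchisor carries Stage I.2; the franchisee now bears the burden.
Stage I.3 (franchisee, a scintilla of evidence, weight is at least 23): (c) 15 < 23 — fails.
  Not every element is met, so the franchisee fails to carry Stage I.3.
The franchisor prevails on this issue.
— Issue II —
At Stage II.1 the franchisee must meet a heightened civil standard (weight is at least 79): on (d) the weight is 88 less the opposing 11 gives net 77, < 79, so (d) does not meet the standard; on (e) the weight is 99 less the opposing 21 gives net 78, which does not reach 79, so (e) does not meet the standard.
  Stage II.1 not carried; the franchisee fails its burden.
So the franchisor prevails on this issue.
— Issue III —
Stage III.1 — burden on franchisee; standard: a preponderance (weight is at least 49).
    (h): 61 − 13 = 48 < 49 [not met]
    (i): 44 < 49 [not met]
  Stage III.1 not carried; the franchisee fails its burden.
The analysis ends at Stage III.1; the franchisor prevails on this issue.
Per-issue: Issue I → franchisor; Issue II → franchisor; Issue III → franchisor. The franchisee must prevail on at least one issue; overall, the franchisor prevails.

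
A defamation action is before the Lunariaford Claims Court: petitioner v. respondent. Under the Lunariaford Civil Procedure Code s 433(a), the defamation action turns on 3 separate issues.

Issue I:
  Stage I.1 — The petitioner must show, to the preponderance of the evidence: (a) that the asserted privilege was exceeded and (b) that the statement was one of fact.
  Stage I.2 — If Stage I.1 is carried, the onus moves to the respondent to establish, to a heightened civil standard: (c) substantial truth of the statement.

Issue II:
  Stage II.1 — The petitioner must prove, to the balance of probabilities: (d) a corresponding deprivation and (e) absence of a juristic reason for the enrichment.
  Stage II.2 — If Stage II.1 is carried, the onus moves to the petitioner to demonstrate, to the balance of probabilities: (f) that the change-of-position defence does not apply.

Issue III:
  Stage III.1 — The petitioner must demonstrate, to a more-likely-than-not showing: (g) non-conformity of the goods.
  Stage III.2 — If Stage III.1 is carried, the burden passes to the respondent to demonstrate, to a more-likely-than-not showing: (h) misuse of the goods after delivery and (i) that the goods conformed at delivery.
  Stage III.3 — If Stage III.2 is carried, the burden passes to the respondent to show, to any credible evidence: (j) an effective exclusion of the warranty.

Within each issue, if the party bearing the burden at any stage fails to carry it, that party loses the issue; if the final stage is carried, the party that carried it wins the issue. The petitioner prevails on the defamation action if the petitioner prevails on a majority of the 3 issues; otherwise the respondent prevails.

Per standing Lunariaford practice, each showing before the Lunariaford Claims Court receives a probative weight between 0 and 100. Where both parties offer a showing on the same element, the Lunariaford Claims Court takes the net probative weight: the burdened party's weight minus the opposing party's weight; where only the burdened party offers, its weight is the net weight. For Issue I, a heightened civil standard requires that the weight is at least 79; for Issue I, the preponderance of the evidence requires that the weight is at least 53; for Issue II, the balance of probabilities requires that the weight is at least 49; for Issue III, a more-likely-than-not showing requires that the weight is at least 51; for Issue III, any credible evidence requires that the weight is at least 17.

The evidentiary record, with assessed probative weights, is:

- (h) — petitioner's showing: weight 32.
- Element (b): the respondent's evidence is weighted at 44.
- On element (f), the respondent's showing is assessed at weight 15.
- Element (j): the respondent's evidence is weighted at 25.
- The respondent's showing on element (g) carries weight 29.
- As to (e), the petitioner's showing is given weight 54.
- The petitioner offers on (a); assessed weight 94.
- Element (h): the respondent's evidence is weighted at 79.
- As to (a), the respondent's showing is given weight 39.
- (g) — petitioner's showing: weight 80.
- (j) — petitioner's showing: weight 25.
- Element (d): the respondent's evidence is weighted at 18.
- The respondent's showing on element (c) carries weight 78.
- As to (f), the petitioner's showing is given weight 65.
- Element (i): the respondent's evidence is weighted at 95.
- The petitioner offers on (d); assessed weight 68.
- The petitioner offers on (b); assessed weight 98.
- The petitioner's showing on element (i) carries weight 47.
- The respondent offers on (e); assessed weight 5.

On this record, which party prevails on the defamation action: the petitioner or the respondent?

petitioner

— Issue I —
At Stage I.1 the petitioner must meet the preponderance of the evidence (weight is at least 53): on (a) the weight is 94 less the opposing 39 gives net 55, which does reach 53, so (a) meets the standard; on (b) the weight is 98 less the opposing 44 gives net 54, which does reach 53, so (b) meets the standard.
  The petitioner carries Stage I.1; the respondent now bears the burden.
At Stage I.2 the respondent must meet a heightened civil standard (weight is at least 79): on (c) the weight is 78, which does not reach 79, so (c) does not meet the standard.
  Not every element is met, so the respondent fails to carry Stage I.2.
The petitioner prevails on this issue.
— Issue II —
Stage II.1 (petitioner, the balance of probabilities, weight is at least 49): (d) net 68−18=50 ≥ 49 — meets; (e) net 54−5=49 ≥ 49 — meets.
  Stage II.1 carried; the burden remains with the petitioner.
Stage II.2 (petitioner, the balance of probabilities, weight is at least 49): (f) net 65−15=50 ≥ 49 — meets.
  All elements met at the final stage.
With every stage satisfied, the petitioner prevails on this issue.
— Issue III —
Stage III.1 (petitioner, a more-likely-than-not showing, weight is at least 51): (g) net 80−29=51 ≥ 51 — meets.
  The petitioner carries Stage III.1; the respondent now bears the burden.
Stage III.2 (respondent, a more-likely-than-not showing, weight is at least 51): (h) net 79−32=47 < 51 — fails; (i) net 95−47=48 < 51 — fails.
  Not every element is met, so the respondent fails to carry Stage III.2.
So the petitioner prevails on this issue.
Per-issue: Issue I → petitioner; Issue II → petitioner; Issue III → petitioner. The petitioner must prevail on a majority of issues; overall, the petitioner prevails.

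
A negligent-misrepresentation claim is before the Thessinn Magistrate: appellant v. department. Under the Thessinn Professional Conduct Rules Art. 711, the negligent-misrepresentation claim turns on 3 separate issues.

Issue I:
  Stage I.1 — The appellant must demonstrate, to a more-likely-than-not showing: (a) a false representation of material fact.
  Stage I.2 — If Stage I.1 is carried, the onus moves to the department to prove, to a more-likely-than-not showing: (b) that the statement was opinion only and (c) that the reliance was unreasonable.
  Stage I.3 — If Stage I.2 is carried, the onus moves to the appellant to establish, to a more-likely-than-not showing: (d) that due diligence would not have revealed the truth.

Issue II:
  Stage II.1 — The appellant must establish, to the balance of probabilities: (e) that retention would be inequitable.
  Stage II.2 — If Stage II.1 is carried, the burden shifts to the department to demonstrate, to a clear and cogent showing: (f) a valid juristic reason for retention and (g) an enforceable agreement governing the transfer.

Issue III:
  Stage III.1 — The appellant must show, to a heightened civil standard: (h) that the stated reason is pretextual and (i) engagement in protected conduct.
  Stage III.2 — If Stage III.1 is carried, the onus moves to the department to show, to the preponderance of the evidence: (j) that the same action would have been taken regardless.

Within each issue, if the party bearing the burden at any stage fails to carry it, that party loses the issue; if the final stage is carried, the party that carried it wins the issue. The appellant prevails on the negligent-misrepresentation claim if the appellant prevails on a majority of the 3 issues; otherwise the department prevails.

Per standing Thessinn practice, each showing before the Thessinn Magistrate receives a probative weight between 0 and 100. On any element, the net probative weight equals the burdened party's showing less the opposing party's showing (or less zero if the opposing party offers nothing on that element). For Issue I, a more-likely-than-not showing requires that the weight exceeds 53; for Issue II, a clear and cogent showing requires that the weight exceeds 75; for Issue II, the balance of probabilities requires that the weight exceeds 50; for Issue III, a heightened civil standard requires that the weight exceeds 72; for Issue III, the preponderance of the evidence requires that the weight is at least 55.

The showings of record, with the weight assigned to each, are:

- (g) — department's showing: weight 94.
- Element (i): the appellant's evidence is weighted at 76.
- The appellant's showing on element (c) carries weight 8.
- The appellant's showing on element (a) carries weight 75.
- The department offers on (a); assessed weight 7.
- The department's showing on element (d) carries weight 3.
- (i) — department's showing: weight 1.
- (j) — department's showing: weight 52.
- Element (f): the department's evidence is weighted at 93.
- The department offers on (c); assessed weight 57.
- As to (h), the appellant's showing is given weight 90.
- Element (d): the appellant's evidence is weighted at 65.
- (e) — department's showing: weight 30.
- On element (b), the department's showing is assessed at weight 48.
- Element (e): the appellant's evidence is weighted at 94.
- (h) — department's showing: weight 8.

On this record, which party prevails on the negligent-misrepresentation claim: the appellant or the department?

— Issue I —
At Stage I.1 the appellant must meet a more-likely-than-not showing (weight exceeds 53): on (a) the weight is 75 less the opposing 7 gives net 68, > 53, so (a) meets the standard.
  All elements met. The burden passes to the department.
At Stage I.2 the department must meet a more-likely-than-not showing (weight exceeds 53): on (b) the weight is 48, ≤ 53, so (b) does not meet the standard; on (c) the weight is 57 less the opposing 8 gives net 49, which does not exceed 53, so (c) does not meet the standard.
  Not every element is met, so the department fails to carry Stage I.2.
The appellant prevails on this issue.
— Issue II —
Stage II.1 — burden on appellant; standard: the balance of probabilities (weight exceeds 50).
    (e): 94 − 30 = 64 > 50 [met]
  The appellant carries Stage II.1; the department now bears the burden.
Stage II.2 — burden on department; standard: a clear and cogent showing (weight exceeds 75).
    (f): 93 > 75 [met]
    (g): 94 > 75 [met]
  Stage II.2 carried; the final stage is satisfied.
All stages carried — the department prevails on this issue.
— Issue III —
Stage III.1 (appellant, a heightened civil standard, weight exceeds 72): (h) net 90−8=82 > 72 — meets; (i) net 76−1=75 > 72 — meets.
  The appellant carries Stage III.1; the department now bears the burden.
Stage III.2 (department, the preponderance of the evidence, weight is at least 55): (j) 52 < 55 — fails.
  Not every element is met, so the department fails to carry Stage III.2.
The analysis ends at Stage III.2; the appellant prevails on this issue.
Per-issue: Issue I → appellant; Issue II → department; Issue III → appellant. The appellant must prevail on a majority of issues; overall, the appellant prevails.

appellant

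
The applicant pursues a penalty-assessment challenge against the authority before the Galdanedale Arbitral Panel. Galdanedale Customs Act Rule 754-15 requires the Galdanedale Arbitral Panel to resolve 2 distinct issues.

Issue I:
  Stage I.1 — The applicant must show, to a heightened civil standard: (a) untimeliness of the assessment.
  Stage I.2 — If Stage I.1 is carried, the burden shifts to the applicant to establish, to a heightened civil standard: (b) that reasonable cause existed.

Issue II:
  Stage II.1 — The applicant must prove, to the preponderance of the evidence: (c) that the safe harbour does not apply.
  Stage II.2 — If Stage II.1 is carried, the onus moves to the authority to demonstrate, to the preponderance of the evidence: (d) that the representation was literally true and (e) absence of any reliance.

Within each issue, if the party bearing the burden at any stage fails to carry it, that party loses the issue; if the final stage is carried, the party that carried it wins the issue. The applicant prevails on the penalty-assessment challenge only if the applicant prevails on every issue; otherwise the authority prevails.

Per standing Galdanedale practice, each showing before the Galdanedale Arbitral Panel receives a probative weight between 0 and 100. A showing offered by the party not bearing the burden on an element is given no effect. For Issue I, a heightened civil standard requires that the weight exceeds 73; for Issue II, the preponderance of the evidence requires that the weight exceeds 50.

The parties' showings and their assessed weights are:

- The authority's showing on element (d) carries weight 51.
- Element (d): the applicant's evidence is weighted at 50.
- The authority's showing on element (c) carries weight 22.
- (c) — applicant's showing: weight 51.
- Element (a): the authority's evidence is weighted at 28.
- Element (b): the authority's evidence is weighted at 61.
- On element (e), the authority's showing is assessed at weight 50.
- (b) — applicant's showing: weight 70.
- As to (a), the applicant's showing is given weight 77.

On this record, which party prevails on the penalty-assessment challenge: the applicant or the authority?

authority

— Issue I —
At Stage I.1 the applicant must meet a heightened civil standard (weight exceeds 73): on (a) the weight is 77 (the authority's 28 is given no effect), which does exceed 73, so (a) meets the standard.
  Stage I.1 is satisfied; the applicant continues to bear the burden.
At Stage I.2 the applicant must meet a heightened civil standard (weight exceeds 73): on (b) the weight is 70 (the authority's 61 is given no effect), which does not exceed 73, so (b) does not meet the standard.
  Stage I.2 not carried; the applicant fails its burden.
The analysis ends at Stage I.2; the authority prevails on this issue.
— Issue II —
Stage II.1 — burden on applicant; standard: the preponderance of the evidence (weight exceeds 50).
    (c): 51 (authority's 22 disregarded) > 50 [met]
  Stage II.1 is satisfied; the onus moves to the authority.
Stage II.2 — burden on authority; standard: the preponderance of the evidence (weight exceeds 50).
    (d): 51 (applicant's 50 disregarded) > 50 [met]
    (e): 50 ≤ 50 [not met]
  Not every element is met, so the authority fails to carry Stage II.2.
So the applicant prevails on this issue.
Per-issue: Issue I → authority; Issue II → applicant. The applicant must prevail on every issue; overall, the authority prevails.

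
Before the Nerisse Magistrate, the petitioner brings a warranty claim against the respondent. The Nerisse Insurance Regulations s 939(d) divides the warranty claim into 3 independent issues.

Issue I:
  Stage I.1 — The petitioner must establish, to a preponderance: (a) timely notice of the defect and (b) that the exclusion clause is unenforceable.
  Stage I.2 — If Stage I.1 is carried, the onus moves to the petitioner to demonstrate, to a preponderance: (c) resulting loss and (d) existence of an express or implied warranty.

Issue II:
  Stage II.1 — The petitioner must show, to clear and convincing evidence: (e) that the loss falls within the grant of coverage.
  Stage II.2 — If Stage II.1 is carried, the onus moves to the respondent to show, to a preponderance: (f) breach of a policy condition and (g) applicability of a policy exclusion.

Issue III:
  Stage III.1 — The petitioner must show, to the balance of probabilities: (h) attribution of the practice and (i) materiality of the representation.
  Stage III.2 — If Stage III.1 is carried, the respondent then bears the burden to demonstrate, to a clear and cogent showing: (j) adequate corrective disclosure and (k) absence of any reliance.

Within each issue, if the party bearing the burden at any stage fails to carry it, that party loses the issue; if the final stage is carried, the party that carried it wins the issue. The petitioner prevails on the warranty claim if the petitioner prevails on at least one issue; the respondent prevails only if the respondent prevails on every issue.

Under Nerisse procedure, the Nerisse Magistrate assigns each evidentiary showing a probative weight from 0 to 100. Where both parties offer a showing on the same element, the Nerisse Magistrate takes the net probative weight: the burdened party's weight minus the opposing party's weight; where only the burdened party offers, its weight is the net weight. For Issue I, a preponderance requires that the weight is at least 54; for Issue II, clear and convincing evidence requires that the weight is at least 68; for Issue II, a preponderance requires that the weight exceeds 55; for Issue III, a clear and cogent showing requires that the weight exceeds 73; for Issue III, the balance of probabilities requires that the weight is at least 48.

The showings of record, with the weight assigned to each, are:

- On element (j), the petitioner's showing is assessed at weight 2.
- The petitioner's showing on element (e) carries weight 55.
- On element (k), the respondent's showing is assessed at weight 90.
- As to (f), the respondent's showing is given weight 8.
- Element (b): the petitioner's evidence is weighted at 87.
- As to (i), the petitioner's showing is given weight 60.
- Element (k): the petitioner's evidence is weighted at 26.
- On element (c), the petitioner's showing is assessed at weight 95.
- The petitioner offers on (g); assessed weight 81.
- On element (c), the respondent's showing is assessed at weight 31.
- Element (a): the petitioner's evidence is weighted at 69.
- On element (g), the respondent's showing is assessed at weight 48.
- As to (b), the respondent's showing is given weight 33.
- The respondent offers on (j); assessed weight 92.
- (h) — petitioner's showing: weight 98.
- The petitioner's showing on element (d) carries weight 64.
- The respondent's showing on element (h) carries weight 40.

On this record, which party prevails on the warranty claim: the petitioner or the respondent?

petitioner

— Issue I —
Stage I.1 — burden on petitioner; standard: a preponderance (weight is at least 54).
    (a): 69 ≥ 54 [met]
    (b): 87 − 33 = 54 ≥ 54 [met]
  Stage I.1 is satisfied; the petitioner continues to bear the burden.
Stage I.2 — burden on petitioner; standard: a preponderance (weight is at least 54).
    (c): 95 − 31 = 64 ≥ 54 [met]
    (d): 64 ≥ 54 [met]
  Stage I.2 carried; the final stage is satisfied.
With every stage satisfied, the petitioner prevails on this issue.
— Issue II —
At Stage II.1 the petitioner must meet clear and convincing evidence (weight is at least 68): on (e) the weight is 55, which does not reach 68, so (e) does not meet the standard.
  Stage II.1 not carried; the petitioner fails its burden.
The analysis ends at Stage II.1; the respondent prevails on this issue.
— Issue III —
At Stage III.1 the petitioner must meet the balance of probabilities (weight is at least 48): on (h) the weight is 98 less the opposing 40 gives net 58, which does reach 48, so (h) meets the standard; on (i) the weight is 60, ≥ 48, so (i) meets the standard.
  Stage III.1 is satisfied; the onus moves to the respondent.
At Stage III.2 the respondent must meet a clear and cogent showing (weight exceeds 73): on (j) the weight is 92 less the opposing 2 gives net 90, > 73, so (j) meets the standard; on (k) the weight is 90 less the opposing 26 gives net 64, which does not exceed 73, so (k) does not meet the standard.
  The respondent does not carry Stage III.2.
The analysis ends at Stage III.2; the petitioner prevails on this issue.
Per-issue: Issue I → petitioner; Issue II → respondent; Issue III → petitioner. The petitioner must prevail on at least one issue; overall, the petitioner prevails.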